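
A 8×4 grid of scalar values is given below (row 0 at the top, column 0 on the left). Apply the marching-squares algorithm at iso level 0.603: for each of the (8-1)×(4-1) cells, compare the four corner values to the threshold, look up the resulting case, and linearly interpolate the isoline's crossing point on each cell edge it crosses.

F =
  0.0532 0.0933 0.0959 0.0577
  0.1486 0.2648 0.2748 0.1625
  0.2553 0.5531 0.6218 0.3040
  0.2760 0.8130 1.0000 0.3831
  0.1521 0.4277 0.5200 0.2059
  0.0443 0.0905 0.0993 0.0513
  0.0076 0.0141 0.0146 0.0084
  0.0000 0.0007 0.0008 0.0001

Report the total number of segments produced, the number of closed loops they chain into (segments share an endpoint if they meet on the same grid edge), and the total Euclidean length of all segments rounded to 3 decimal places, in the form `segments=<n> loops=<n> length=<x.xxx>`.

cell (1,1): code 0100 → (1.946,2.000)–(2.000,1.726)
cell (1,2): code 1000 → (2.000,2.059)–(1.946,2.000)
cell (2,0): code 0100 → (2.192,1.000)–(3.000,0.609)
cell (2,1): code 1110 → (2.000,1.726)–(2.192,1.000)
cell (2,2): code 1001 → (3.000,2.644)–(2.000,2.059)
cell (3,0): code 0010 → (3.000,0.609)–(3.545,1.000)
cell (3,1): code 0011 → (3.545,1.000)–(3.827,2.000)
cell (3,2): code 0001 → (3.827,2.000)–(3.000,2.644)
total: 8 segments, chained into 1 closed loop(s), length Σ = 5.924154

segments=8 loops=1 length=5.924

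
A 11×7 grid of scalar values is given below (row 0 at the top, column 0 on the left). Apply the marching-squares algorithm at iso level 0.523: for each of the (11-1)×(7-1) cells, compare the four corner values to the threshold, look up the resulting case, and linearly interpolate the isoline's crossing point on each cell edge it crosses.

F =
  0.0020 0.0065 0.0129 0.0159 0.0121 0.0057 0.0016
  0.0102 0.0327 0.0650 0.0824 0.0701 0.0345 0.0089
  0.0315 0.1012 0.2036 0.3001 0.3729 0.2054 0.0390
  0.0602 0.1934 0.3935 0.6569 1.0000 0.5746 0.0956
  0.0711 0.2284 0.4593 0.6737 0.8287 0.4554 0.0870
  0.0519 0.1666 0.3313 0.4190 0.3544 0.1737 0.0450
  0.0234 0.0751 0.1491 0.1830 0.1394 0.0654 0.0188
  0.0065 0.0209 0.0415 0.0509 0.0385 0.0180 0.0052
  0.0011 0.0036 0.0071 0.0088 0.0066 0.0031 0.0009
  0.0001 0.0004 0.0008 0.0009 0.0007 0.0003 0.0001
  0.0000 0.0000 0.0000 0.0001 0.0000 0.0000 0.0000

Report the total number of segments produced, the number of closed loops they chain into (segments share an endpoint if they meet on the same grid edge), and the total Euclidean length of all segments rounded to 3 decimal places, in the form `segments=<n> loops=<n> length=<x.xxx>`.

segments=10 loops=1 length=8.080

cell (2,2): code 0100 → (2.625,3.000)–(3.000,2.492)
cell (2,3): code 1100 → (2.239,4.000)–(2.625,3.000)
cell (2,4): code 1100 → (2.860,5.000)–(2.239,4.000)
cell (2,5): code 1000 → (3.000,5.108)–(2.860,5.000)
cell (3,2): code 0110 → (3.000,2.492)–(4.000,2.297)
cell (3,4): code 1011 → (4.000,4.819)–(3.433,5.000)
cell (3,5): code 0001 → (3.433,5.000)–(3.000,5.108)
cell (4,2): code 0010 → (4.000,2.297)–(4.592,3.000)
cell (4,3): code 0011 → (4.592,3.000)–(4.645,4.000)
cell (4,4): code 0001 → (4.645,4.000)–(4.000,4.819)
total: 10 segments, chained into 1 closed loop(s), length Σ = 8.079537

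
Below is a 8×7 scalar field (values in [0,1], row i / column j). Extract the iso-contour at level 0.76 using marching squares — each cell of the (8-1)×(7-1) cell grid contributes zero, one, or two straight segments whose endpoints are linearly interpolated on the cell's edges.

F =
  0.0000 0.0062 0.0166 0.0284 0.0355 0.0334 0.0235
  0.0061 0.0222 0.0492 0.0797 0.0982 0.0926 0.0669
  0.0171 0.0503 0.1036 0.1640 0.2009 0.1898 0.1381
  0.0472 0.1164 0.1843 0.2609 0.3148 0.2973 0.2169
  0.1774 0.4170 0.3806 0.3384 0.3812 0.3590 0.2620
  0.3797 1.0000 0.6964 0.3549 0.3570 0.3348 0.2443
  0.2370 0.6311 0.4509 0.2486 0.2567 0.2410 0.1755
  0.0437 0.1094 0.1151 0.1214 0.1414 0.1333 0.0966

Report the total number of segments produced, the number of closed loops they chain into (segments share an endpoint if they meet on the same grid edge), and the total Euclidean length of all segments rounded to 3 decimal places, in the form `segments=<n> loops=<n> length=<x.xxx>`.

segments=4 loops=1 length=3.237

cell (4,0): code 0100 → (4.588,1.000)–(5.000,0.613)
cell (4,1): code 1000 → (5.000,1.791)–(4.588,1.000)
cell (5,0): code 0010 → (5.000,0.613)–(5.651,1.000)
cell (5,1): code 0001 → (5.651,1.000)–(5.000,1.791)
total: 4 segments, chained into 1 closed loop(s), length Σ = 3.236968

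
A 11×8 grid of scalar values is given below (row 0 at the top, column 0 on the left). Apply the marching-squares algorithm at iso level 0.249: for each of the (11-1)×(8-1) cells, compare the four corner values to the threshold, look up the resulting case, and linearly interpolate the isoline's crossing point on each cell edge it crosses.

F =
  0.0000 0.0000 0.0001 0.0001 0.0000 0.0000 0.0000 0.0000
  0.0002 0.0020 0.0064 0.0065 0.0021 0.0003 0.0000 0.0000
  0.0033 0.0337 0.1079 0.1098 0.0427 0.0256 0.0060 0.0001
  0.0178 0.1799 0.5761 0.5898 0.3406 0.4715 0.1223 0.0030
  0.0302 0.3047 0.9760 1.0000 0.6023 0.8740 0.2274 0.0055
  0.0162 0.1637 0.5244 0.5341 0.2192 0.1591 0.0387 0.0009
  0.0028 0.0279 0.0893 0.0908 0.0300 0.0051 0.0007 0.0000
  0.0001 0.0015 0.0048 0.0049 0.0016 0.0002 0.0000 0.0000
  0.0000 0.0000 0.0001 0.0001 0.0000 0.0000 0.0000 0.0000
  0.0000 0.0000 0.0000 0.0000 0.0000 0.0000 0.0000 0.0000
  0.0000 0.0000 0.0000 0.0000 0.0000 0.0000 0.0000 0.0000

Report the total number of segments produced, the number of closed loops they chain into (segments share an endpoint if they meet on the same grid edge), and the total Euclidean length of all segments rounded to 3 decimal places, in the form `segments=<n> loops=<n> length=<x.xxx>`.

segments=16 loops=1 length=13.734

cell (2,1): code 0100 → (2.301,2.000)–(3.000,1.174)
cell (2,2): code 1100 → (2.290,3.000)–(2.301,2.000)
cell (2,3): code 1100 → (2.693,4.000)–(2.290,3.000)
cell (2,4): code 1100 → (2.501,5.000)–(2.693,4.000)
cell (2,5): code 1000 → (3.000,5.637)–(2.501,5.000)
cell (3,0): code 0100 → (3.554,1.000)–(4.000,0.797)
cell (3,1): code 1110 → (3.000,1.174)–(3.554,1.000)
cell (3,5): code 1001 → (4.000,5.967)–(3.000,5.637)
cell (4,0): code 0010 → (4.000,0.797)–(4.395,1.000)
cell (4,1): code 0111 → (4.395,1.000)–(5.000,1.236)
cell (4,3): code 1011 → (5.000,3.905)–(4.922,4.000)
cell (4,4): code 0011 → (4.922,4.000)–(4.874,5.000)
cell (4,5): code 0001 → (4.874,5.000)–(4.000,5.967)
cell (5,1): code 0010 → (5.000,1.236)–(5.633,2.000)
cell (5,2): code 0011 → (5.633,2.000)–(5.643,3.000)
cell (5,3): code 0001 → (5.643,3.000)–(5.000,3.905)
total: 16 segments, chained into 1 closed loop(s), length Σ = 13.733642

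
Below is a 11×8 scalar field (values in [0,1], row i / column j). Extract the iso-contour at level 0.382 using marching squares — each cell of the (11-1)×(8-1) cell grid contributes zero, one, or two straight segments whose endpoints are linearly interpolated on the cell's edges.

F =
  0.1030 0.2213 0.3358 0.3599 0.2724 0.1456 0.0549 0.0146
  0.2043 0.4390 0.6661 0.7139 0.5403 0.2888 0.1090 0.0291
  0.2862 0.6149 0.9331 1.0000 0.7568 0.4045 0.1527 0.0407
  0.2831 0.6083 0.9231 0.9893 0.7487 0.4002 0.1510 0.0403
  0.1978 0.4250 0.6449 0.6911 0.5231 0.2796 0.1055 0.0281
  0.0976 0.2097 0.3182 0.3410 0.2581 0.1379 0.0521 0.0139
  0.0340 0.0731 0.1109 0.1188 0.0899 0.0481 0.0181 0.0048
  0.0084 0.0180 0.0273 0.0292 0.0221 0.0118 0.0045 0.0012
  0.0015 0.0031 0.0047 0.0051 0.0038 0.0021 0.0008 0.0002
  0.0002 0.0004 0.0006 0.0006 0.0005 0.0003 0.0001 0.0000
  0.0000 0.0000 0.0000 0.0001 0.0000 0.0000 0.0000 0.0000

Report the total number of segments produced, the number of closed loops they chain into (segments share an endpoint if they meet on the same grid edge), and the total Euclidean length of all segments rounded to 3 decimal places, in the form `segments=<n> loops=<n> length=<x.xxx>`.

segments=18 loops=1 length=15.181

cell (0,0): code 0100 → (0.738,1.000)–(1.000,0.757)
cell (0,1): code 1100 → (0.140,2.000)–(0.738,1.000)
cell (0,2): code 1100 → (0.062,3.000)–(0.140,2.000)
cell (0,3): code 1100 → (0.409,4.000)–(0.062,3.000)
cell (0,4): code 1000 → (1.000,4.629)–(0.409,4.000)
cell (1,0): code 0110 → (1.000,0.757)–(2.000,0.291)
cell (1,4): code 1101 → (1.806,5.000)–(1.000,4.629)
cell (1,5): code 1000 → (2.000,5.089)–(1.806,5.000)
cell (2,0): code 0110 → (2.000,0.291)–(3.000,0.304)
cell (2,5): code 1001 → (3.000,5.073)–(2.000,5.089)
cell (3,0): code 0110 → (3.000,0.304)–(4.000,0.811)
cell (3,4): code 1011 → (4.000,4.579)–(3.151,5.000)
cell (3,5): code 0001 → (3.151,5.000)–(3.000,5.073)
cell (4,0): code 0010 → (4.000,0.811)–(4.200,1.000)
cell (4,1): code 0011 → (4.200,1.000)–(4.805,2.000)
cell (4,2): code 0011 → (4.805,2.000)–(4.883,3.000)
cell (4,3): code 0011 → (4.883,3.000)–(4.532,4.000)
cell (4,4): code 0001 → (4.532,4.000)–(4.000,4.579)
total: 18 segments, chained into 1 closed loop(s), length Σ = 15.180903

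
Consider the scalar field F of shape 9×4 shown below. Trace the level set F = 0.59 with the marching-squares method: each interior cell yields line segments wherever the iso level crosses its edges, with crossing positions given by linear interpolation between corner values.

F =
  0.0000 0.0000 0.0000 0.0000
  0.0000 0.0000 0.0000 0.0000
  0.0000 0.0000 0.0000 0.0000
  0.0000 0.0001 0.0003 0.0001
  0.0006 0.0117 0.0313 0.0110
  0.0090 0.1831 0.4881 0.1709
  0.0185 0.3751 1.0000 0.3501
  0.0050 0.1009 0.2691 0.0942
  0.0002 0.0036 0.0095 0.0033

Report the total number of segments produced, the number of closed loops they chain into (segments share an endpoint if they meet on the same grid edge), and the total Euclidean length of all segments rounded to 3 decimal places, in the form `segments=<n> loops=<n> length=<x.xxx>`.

segments=4 loops=1 length=3.762

cell (5,1): code 0100 → (5.199,2.000)–(6.000,1.344)
cell (5,2): code 1000 → (6.000,2.631)–(5.199,2.000)
cell (6,1): code 0010 → (6.000,1.344)–(6.561,2.000)
cell (6,2): code 0001 → (6.561,2.000)–(6.000,2.631)
total: 4 segments, chained into 1 closed loop(s), length Σ = 3.762325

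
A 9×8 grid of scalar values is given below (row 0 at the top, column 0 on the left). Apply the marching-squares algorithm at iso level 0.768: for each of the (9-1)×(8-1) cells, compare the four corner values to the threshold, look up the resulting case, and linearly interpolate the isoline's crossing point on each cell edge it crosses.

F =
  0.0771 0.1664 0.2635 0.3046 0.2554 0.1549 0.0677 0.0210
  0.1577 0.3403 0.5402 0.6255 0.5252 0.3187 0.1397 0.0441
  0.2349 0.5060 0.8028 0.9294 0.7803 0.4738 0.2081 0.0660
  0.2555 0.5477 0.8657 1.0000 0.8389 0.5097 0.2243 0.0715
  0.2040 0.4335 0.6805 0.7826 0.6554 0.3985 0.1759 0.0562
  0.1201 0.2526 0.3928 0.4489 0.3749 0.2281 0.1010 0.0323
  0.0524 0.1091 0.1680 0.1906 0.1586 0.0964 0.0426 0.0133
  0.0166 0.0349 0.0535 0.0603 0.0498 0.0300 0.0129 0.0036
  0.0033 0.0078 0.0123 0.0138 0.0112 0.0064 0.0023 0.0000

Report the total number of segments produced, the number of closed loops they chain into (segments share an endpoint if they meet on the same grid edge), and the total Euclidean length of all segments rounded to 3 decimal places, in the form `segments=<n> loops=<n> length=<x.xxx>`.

cell (1,1): code 0100 → (1.867,2.000)–(2.000,1.883)
cell (1,2): code 1100 → (1.469,3.000)–(1.867,2.000)
cell (1,3): code 1100 → (1.952,4.000)–(1.469,3.000)
cell (1,4): code 1000 → (2.000,4.040)–(1.952,4.000)
cell (2,1): code 0110 → (2.000,1.883)–(3.000,1.693)
cell (2,4): code 1001 → (3.000,4.215)–(2.000,4.040)
cell (3,1): code 0010 → (3.000,1.693)–(3.528,2.000)
cell (3,2): code 0111 → (3.528,2.000)–(4.000,2.857)
cell (3,3): code 1011 → (4.000,3.115)–(3.386,4.000)
cell (3,4): code 0001 → (3.386,4.000)–(3.000,4.215)
cell (4,2): code 0010 → (4.000,2.857)–(4.044,3.000)
cell (4,3): code 0001 → (4.044,3.000)–(4.000,3.115)
total: 12 segments, chained into 1 closed loop(s), length Σ = 7.840705

segments=12 loops=1 length=7.841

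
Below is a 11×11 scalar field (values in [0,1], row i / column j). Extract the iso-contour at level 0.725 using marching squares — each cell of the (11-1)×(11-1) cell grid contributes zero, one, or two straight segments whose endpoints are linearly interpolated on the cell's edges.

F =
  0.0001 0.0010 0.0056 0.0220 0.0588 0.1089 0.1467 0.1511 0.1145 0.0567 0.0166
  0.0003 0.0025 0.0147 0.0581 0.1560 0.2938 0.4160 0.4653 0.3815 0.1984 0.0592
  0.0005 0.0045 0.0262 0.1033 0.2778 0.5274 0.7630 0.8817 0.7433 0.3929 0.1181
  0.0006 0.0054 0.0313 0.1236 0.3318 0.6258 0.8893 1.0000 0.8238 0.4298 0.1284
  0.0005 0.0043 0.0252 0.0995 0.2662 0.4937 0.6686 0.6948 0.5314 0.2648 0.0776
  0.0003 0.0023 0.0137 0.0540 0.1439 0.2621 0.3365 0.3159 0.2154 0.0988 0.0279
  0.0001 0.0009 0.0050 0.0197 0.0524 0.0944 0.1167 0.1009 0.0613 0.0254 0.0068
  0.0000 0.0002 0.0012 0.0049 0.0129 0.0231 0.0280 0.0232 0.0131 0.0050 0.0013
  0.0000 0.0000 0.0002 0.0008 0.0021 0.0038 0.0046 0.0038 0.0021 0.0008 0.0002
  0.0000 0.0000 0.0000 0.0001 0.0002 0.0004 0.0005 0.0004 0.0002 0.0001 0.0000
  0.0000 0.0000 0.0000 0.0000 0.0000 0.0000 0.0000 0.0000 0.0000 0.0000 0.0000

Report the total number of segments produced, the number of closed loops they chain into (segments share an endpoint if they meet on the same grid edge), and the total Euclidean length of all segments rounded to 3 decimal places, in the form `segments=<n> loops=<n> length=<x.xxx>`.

cell (1,5): code 0100 → (1.890,6.000)–(2.000,5.839)
cell (1,6): code 1100 → (1.624,7.000)–(1.890,6.000)
cell (1,7): code 1100 → (1.949,8.000)–(1.624,7.000)
cell (1,8): code 1000 → (2.000,8.052)–(1.949,8.000)
cell (2,5): code 0110 → (2.000,5.839)–(3.000,5.376)
cell (2,8): code 1001 → (3.000,8.251)–(2.000,8.052)
cell (3,5): code 0010 → (3.000,5.376)–(3.744,6.000)
cell (3,6): code 0011 → (3.744,6.000)–(3.901,7.000)
cell (3,7): code 0011 → (3.901,7.000)–(3.338,8.000)
cell (3,8): code 0001 → (3.338,8.000)–(3.000,8.251)
total: 10 segments, chained into 1 closed loop(s), length Σ = 8.027251

segments=10 loops=1 length=8.027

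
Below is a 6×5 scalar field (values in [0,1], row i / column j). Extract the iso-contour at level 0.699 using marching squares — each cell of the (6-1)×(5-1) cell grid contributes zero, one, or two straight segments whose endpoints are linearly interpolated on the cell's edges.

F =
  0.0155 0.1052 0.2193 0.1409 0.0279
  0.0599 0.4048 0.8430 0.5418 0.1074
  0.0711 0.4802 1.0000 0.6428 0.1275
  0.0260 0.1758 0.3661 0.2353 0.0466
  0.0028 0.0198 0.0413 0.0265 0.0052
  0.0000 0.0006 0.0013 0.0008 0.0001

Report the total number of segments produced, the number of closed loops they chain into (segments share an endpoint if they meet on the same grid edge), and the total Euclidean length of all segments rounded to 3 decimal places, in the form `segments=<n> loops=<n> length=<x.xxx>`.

segments=6 loops=1 length=4.744

cell (0,1): code 0100 → (0.769,2.000)–(1.000,1.671)
cell (0,2): code 1000 → (1.000,2.478)–(0.769,2.000)
cell (1,1): code 0110 → (1.000,1.671)–(2.000,1.421)
cell (1,2): code 1001 → (2.000,2.843)–(1.000,2.478)
cell (2,1): code 0010 → (2.000,1.421)–(2.475,2.000)
cell (2,2): code 0001 → (2.475,2.000)–(2.000,2.843)
total: 6 segments, chained into 1 closed loop(s), length Σ = 4.743907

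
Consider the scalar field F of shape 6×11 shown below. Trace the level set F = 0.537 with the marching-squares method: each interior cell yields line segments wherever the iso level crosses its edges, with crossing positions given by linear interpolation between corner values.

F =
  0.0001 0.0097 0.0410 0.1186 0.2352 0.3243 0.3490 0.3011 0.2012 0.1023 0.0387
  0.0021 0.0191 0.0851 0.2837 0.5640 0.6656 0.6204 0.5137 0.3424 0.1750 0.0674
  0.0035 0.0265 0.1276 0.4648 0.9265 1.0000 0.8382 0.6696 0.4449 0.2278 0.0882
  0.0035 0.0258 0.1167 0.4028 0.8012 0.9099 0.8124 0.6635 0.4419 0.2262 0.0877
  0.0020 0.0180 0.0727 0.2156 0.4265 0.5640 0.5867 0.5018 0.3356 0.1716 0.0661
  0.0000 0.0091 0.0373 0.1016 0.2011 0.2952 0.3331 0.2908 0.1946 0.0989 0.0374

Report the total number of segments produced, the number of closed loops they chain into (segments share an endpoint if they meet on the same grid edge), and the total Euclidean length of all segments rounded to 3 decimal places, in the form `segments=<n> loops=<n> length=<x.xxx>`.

segments=16 loops=1 length=12.679

cell (0,3): code 0100 → (0.918,4.000)–(1.000,3.904)
cell (0,4): code 1100 → (0.623,5.000)–(0.918,4.000)
cell (0,5): code 1100 → (0.693,6.000)–(0.623,5.000)
cell (0,6): code 1000 → (1.000,6.782)–(0.693,6.000)
cell (1,3): code 0110 → (1.000,3.904)–(2.000,3.156)
cell (1,6): code 1101 → (1.149,7.000)–(1.000,6.782)
cell (1,7): code 1000 → (2.000,7.590)–(1.149,7.000)
cell (2,3): code 0110 → (2.000,3.156)–(3.000,3.337)
cell (2,7): code 1001 → (3.000,7.571)–(2.000,7.590)
cell (3,3): code 0010 → (3.000,3.337)–(3.705,4.000)
cell (3,4): code 0111 → (3.705,4.000)–(4.000,4.804)
cell (3,6): code 1011 → (4.000,6.585)–(3.782,7.000)
cell (3,7): code 0001 → (3.782,7.000)–(3.000,7.571)
cell (4,4): code 0010 → (4.000,4.804)–(4.100,5.000)
cell (4,5): code 0011 → (4.100,5.000)–(4.196,6.000)
cell (4,6): code 0001 → (4.196,6.000)–(4.000,6.585)
total: 16 segments, chained into 1 closed loop(s), length Σ = 12.679077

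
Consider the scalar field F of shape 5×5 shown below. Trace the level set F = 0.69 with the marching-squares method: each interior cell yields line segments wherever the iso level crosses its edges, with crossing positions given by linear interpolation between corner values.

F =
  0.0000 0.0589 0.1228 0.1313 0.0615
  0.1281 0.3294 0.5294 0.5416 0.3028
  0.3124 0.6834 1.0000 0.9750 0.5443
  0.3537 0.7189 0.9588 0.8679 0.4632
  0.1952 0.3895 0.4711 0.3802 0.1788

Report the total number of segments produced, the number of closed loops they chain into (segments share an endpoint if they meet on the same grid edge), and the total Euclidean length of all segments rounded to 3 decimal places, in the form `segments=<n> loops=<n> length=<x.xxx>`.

cell (1,1): code 0100 → (1.341,2.000)–(2.000,1.021)
cell (1,2): code 1100 → (1.342,3.000)–(1.341,2.000)
cell (1,3): code 1000 → (2.000,3.662)–(1.342,3.000)
cell (2,0): code 0100 → (2.186,1.000)–(3.000,0.921)
cell (2,1): code 1110 → (2.000,1.021)–(2.186,1.000)
cell (2,3): code 1001 → (3.000,3.440)–(2.000,3.662)
cell (3,0): code 0010 → (3.000,0.921)–(3.088,1.000)
cell (3,1): code 0011 → (3.088,1.000)–(3.551,2.000)
cell (3,2): code 0011 → (3.551,2.000)–(3.365,3.000)
cell (3,3): code 0001 → (3.365,3.000)–(3.000,3.440)
total: 10 segments, chained into 1 closed loop(s), length Σ = 7.951142

segments=10 loops=1 length=7.951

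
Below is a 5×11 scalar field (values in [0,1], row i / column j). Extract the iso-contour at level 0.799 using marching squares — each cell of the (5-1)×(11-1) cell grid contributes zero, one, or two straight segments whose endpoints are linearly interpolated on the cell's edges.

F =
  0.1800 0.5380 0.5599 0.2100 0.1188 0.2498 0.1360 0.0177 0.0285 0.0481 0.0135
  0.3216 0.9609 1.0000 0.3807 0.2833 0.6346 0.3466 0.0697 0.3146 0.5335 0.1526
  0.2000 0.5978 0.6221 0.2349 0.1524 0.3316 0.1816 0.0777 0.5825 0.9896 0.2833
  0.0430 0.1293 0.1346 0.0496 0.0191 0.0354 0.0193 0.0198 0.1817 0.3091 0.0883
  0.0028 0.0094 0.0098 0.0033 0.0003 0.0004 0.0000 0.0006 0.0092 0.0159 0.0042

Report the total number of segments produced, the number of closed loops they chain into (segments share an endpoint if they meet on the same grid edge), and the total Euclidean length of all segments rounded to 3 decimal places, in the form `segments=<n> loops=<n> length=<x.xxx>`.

segments=10 loops=2 length=6.221

cell (0,0): code 0100 → (0.617,1.000)–(1.000,0.747)
cell (0,1): code 1100 → (0.543,2.000)–(0.617,1.000)
cell (0,2): code 1000 → (1.000,2.325)–(0.543,2.000)
cell (1,0): code 0010 → (1.000,0.747)–(1.446,1.000)
cell (1,1): code 0011 → (1.446,1.000)–(1.532,2.000)
cell (1,2): code 0001 → (1.532,2.000)–(1.000,2.325)
cell (1,8): code 0100 → (1.582,9.000)–(2.000,8.532)
cell (1,9): code 1000 → (2.000,9.270)–(1.582,9.000)
cell (2,8): code 0010 → (2.000,8.532)–(2.280,9.000)
cell (2,9): code 0001 → (2.280,9.000)–(2.000,9.270)
total: 10 segments, chained into 2 closed loop(s), length Σ = 6.221119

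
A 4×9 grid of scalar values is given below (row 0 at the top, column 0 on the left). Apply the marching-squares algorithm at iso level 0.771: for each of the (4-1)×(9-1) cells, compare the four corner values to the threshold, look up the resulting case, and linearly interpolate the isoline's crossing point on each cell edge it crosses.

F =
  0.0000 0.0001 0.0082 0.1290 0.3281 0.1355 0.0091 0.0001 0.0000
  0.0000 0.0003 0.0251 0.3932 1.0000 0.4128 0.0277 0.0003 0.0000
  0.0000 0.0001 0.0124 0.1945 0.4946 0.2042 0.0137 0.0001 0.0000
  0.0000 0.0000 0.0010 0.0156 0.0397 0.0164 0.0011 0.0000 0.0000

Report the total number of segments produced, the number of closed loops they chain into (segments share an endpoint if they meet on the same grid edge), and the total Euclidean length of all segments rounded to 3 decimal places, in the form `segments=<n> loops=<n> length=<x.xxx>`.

segments=4 loops=1 length=2.214

cell (0,3): code 0100 → (0.659,4.000)–(1.000,3.623)
cell (0,4): code 1000 → (1.000,4.390)–(0.659,4.000)
cell (1,3): code 0010 → (1.000,3.623)–(1.453,4.000)
cell (1,4): code 0001 → (1.453,4.000)–(1.000,4.390)
total: 4 segments, chained into 1 closed loop(s), length Σ = 2.213951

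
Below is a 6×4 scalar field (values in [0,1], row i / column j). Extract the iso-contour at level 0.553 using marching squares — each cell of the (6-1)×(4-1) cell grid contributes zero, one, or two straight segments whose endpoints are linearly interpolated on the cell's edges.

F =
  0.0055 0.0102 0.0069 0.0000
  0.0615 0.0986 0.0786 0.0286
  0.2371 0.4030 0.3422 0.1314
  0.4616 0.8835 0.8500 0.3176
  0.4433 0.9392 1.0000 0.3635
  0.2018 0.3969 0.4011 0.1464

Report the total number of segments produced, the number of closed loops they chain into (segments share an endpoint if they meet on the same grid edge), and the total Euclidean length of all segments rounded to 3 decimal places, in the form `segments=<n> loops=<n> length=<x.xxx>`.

segments=8 loops=1 length=7.947

cell (2,0): code 0100 → (2.312,1.000)–(3.000,0.217)
cell (2,1): code 1100 → (2.415,2.000)–(2.312,1.000)
cell (2,2): code 1000 → (3.000,2.558)–(2.415,2.000)
cell (3,0): code 0110 → (3.000,0.217)–(4.000,0.221)
cell (3,2): code 1001 → (4.000,2.702)–(3.000,2.558)
cell (4,0): code 0010 → (4.000,0.221)–(4.712,1.000)
cell (4,1): code 0011 → (4.712,1.000)–(4.746,2.000)
cell (4,2): code 0001 → (4.746,2.000)–(4.000,2.702)
total: 8 segments, chained into 1 closed loop(s), length Σ = 7.947116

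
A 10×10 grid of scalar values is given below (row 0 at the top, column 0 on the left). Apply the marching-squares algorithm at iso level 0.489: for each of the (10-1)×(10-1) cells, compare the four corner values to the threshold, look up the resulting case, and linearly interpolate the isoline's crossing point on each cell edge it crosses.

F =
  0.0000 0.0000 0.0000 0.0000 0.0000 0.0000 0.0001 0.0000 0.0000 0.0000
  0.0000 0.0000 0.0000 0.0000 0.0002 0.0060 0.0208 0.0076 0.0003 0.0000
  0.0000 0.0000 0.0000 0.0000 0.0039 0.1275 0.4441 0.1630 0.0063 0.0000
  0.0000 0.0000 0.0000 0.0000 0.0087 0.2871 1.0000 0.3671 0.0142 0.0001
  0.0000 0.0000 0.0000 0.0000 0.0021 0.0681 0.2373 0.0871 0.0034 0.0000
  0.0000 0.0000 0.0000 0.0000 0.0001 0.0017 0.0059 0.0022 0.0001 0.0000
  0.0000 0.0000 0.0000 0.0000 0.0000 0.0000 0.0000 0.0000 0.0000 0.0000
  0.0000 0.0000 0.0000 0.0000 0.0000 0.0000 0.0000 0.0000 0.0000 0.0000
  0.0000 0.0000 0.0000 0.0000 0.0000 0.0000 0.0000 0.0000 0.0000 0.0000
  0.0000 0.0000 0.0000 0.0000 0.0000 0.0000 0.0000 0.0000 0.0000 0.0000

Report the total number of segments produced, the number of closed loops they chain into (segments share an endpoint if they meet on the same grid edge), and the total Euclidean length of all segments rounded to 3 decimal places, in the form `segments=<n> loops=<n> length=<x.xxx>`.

cell (2,5): code 0100 → (2.081,6.000)–(3.000,5.283)
cell (2,6): code 1000 → (3.000,6.807)–(2.081,6.000)
cell (3,5): code 0010 → (3.000,5.283)–(3.670,6.000)
cell (3,6): code 0001 → (3.670,6.000)–(3.000,6.807)
total: 4 segments, chained into 1 closed loop(s), length Σ = 4.419465

segments=4 loops=1 length=4.419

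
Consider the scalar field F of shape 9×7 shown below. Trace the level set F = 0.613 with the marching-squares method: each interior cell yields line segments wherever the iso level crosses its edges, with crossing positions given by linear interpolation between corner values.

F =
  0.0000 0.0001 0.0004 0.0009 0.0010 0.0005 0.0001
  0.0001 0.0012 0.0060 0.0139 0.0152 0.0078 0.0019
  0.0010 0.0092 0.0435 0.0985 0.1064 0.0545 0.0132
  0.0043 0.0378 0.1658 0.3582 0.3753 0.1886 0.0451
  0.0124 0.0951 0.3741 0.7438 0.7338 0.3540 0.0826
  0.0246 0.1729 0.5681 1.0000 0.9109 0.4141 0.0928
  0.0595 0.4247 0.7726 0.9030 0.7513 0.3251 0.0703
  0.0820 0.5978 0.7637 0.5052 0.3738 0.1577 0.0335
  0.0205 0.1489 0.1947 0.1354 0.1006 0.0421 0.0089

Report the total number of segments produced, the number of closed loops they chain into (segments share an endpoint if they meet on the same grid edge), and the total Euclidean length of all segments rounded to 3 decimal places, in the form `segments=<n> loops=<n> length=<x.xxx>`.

segments=14 loops=1 length=11.049

cell (3,2): code 0100 → (3.661,3.000)–(4.000,2.646)
cell (3,3): code 1100 → (3.663,4.000)–(3.661,3.000)
cell (3,4): code 1000 → (4.000,4.318)–(3.663,4.000)
cell (4,2): code 0110 → (4.000,2.646)–(5.000,2.104)
cell (4,4): code 1001 → (5.000,4.600)–(4.000,4.318)
cell (5,1): code 0100 → (5.220,2.000)–(6.000,1.541)
cell (5,2): code 1110 → (5.000,2.104)–(5.220,2.000)
cell (5,4): code 1001 → (6.000,4.324)–(5.000,4.600)
cell (6,1): code 0110 → (6.000,1.541)–(7.000,1.092)
cell (6,2): code 1011 → (7.000,2.583)–(6.729,3.000)
cell (6,3): code 0011 → (6.729,3.000)–(6.366,4.000)
cell (6,4): code 0001 → (6.366,4.000)–(6.000,4.324)
cell (7,1): code 0010 → (7.000,1.092)–(7.265,2.000)
cell (7,2): code 0001 → (7.265,2.000)–(7.000,2.583)
total: 14 segments, chained into 1 closed loop(s), length Σ = 11.048740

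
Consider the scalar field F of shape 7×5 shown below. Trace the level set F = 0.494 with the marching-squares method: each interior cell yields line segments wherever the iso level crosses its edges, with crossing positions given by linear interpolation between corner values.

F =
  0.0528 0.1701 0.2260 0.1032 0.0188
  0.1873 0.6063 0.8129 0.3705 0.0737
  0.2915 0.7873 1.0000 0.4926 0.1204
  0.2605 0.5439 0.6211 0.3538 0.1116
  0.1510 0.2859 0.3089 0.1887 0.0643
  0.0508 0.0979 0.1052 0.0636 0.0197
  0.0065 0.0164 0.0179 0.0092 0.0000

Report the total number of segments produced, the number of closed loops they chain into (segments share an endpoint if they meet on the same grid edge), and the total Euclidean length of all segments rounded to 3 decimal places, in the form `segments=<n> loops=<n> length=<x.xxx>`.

cell (0,0): code 0100 → (0.743,1.000)–(1.000,0.732)
cell (0,1): code 1100 → (0.457,2.000)–(0.743,1.000)
cell (0,2): code 1000 → (1.000,2.721)–(0.457,2.000)
cell (1,0): code 0110 → (1.000,0.732)–(2.000,0.408)
cell (1,2): code 1001 → (2.000,2.997)–(1.000,2.721)
cell (2,0): code 0110 → (2.000,0.408)–(3.000,0.824)
cell (2,2): code 1001 → (3.000,2.475)–(2.000,2.997)
cell (3,0): code 0010 → (3.000,0.824)–(3.193,1.000)
cell (3,1): code 0011 → (3.193,1.000)–(3.407,2.000)
cell (3,2): code 0001 → (3.407,2.000)–(3.000,2.475)
total: 10 segments, chained into 1 closed loop(s), length Σ = 8.523847

segments=10 loops=1 length=8.524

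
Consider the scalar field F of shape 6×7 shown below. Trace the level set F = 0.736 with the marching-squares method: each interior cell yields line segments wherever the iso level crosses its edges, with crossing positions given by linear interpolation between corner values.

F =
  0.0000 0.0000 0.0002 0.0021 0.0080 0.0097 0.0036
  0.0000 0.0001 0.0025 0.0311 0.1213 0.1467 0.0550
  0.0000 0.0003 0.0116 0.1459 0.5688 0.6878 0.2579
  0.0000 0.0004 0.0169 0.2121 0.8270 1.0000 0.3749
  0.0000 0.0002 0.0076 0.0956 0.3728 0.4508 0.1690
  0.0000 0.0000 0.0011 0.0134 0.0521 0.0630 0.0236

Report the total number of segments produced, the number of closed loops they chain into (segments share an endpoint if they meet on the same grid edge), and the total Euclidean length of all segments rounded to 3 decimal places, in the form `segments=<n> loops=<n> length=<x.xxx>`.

segments=6 loops=1 length=4.370

cell (2,3): code 0100 → (2.648,4.000)–(3.000,3.852)
cell (2,4): code 1100 → (2.154,5.000)–(2.648,4.000)
cell (2,5): code 1000 → (3.000,5.422)–(2.154,5.000)
cell (3,3): code 0010 → (3.000,3.852)–(3.200,4.000)
cell (3,4): code 0011 → (3.200,4.000)–(3.481,5.000)
cell (3,5): code 0001 → (3.481,5.000)–(3.000,5.422)
total: 6 segments, chained into 1 closed loop(s), length Σ = 4.369968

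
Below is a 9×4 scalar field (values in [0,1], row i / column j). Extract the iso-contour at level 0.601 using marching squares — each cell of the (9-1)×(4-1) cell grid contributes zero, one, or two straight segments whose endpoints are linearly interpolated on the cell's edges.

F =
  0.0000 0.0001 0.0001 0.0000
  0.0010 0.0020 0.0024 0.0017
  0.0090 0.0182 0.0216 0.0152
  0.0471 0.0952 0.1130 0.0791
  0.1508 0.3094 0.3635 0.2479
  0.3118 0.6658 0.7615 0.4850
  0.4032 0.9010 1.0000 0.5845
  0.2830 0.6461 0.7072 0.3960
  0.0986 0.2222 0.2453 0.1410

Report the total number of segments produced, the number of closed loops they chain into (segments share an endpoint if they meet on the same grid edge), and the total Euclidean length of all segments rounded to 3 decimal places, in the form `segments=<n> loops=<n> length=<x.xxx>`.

cell (4,0): code 0100 → (4.818,1.000)–(5.000,0.817)
cell (4,1): code 1100 → (4.597,2.000)–(4.818,1.000)
cell (4,2): code 1000 → (5.000,2.580)–(4.597,2.000)
cell (5,0): code 0110 → (5.000,0.817)–(6.000,0.397)
cell (5,2): code 1001 → (6.000,2.960)–(5.000,2.580)
cell (6,0): code 0110 → (6.000,0.397)–(7.000,0.876)
cell (6,2): code 1001 → (7.000,2.341)–(6.000,2.960)
cell (7,0): code 0010 → (7.000,0.876)–(7.106,1.000)
cell (7,1): code 0011 → (7.106,1.000)–(7.230,2.000)
cell (7,2): code 0001 → (7.230,2.000)–(7.000,2.341)
total: 10 segments, chained into 1 closed loop(s), length Σ = 8.010487

segments=10 loops=1 length=8.010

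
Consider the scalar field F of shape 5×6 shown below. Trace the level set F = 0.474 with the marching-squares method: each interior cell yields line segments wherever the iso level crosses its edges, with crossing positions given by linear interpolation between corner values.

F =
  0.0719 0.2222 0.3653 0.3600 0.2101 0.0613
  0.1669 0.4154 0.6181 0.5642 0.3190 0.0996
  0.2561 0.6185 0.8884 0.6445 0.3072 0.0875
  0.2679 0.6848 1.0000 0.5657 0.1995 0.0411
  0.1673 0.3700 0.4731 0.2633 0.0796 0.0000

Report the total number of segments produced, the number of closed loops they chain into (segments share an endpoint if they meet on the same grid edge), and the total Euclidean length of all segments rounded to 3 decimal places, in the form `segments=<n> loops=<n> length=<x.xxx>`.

cell (0,1): code 0100 → (0.430,2.000)–(1.000,1.289)
cell (0,2): code 1100 → (0.558,3.000)–(0.430,2.000)
cell (0,3): code 1000 → (1.000,3.368)–(0.558,3.000)
cell (1,0): code 0100 → (1.289,1.000)–(2.000,0.601)
cell (1,1): code 1110 → (1.000,1.289)–(1.289,1.000)
cell (1,3): code 1001 → (2.000,3.505)–(1.000,3.368)
cell (2,0): code 0110 → (2.000,0.601)–(3.000,0.494)
cell (2,3): code 1001 → (3.000,3.250)–(2.000,3.505)
cell (3,0): code 0010 → (3.000,0.494)–(3.670,1.000)
cell (3,1): code 0011 → (3.670,1.000)–(3.998,2.000)
cell (3,2): code 0011 → (3.998,2.000)–(3.303,3.000)
cell (3,3): code 0001 → (3.303,3.000)–(3.000,3.250)
total: 12 segments, chained into 1 closed loop(s), length Σ = 10.268225

segments=12 loops=1 length=10.268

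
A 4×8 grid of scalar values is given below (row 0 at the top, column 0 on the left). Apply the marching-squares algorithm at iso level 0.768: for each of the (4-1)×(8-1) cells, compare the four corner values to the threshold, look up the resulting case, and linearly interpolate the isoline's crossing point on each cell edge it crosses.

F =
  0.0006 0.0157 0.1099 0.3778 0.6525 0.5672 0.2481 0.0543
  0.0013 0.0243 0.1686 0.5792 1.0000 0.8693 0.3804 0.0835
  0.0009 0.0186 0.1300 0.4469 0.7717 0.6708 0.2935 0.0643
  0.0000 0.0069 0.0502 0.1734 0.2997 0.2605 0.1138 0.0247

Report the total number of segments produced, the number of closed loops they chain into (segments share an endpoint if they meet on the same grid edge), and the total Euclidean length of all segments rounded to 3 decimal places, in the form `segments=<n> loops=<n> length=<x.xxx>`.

cell (0,3): code 0100 → (0.332,4.000)–(1.000,3.449)
cell (0,4): code 1100 → (0.665,5.000)–(0.332,4.000)
cell (0,5): code 1000 → (1.000,5.207)–(0.665,5.000)
cell (1,3): code 0110 → (1.000,3.449)–(2.000,3.989)
cell (1,4): code 1011 → (2.000,4.037)–(1.510,5.000)
cell (1,5): code 0001 → (1.510,5.000)–(1.000,5.207)
cell (2,3): code 0010 → (2.000,3.989)–(2.008,4.000)
cell (2,4): code 0001 → (2.008,4.000)–(2.000,4.037)
total: 8 segments, chained into 1 closed loop(s), length Σ = 5.132997

segments=8 loops=1 length=5.133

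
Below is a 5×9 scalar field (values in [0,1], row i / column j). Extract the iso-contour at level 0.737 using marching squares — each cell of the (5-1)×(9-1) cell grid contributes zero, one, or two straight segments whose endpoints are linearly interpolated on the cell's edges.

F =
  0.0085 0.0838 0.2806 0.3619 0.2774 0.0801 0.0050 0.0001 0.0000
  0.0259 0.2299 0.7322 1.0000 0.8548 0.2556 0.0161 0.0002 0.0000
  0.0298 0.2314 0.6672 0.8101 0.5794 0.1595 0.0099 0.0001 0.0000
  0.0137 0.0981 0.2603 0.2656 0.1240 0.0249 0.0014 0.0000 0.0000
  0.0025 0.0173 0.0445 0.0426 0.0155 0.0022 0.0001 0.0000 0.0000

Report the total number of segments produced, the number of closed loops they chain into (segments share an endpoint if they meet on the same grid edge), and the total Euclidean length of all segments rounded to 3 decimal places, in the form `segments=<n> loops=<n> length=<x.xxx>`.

segments=8 loops=1 length=5.710

cell (0,2): code 0100 → (0.588,3.000)–(1.000,2.018)
cell (0,3): code 1100 → (0.796,4.000)–(0.588,3.000)
cell (0,4): code 1000 → (1.000,4.197)–(0.796,4.000)
cell (1,2): code 0110 → (1.000,2.018)–(2.000,2.488)
cell (1,3): code 1011 → (2.000,3.317)–(1.428,4.000)
cell (1,4): code 0001 → (1.428,4.000)–(1.000,4.197)
cell (2,2): code 0010 → (2.000,2.488)–(2.134,3.000)
cell (2,3): code 0001 → (2.134,3.000)–(2.000,3.317)
total: 8 segments, chained into 1 closed loop(s), length Σ = 5.709897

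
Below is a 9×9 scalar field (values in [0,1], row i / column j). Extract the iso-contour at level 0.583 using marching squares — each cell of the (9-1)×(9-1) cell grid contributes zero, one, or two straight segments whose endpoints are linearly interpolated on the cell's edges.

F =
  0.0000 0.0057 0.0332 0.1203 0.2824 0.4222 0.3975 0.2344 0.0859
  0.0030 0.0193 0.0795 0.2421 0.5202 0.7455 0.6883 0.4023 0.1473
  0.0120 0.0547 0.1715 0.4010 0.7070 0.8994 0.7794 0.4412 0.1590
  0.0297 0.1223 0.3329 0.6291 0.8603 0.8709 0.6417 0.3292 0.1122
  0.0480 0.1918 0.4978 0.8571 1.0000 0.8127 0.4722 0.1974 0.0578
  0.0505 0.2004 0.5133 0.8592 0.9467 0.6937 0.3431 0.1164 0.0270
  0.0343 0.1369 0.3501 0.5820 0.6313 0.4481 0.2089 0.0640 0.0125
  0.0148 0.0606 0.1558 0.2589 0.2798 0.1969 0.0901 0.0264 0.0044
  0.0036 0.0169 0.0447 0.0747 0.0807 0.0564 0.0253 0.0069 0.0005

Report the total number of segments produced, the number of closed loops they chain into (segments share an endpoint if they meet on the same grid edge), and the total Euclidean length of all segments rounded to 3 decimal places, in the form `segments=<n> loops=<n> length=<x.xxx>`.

cell (0,4): code 0100 → (0.497,5.000)–(1.000,4.279)
cell (0,5): code 1100 → (0.638,6.000)–(0.497,5.000)
cell (0,6): code 1000 → (1.000,6.368)–(0.638,6.000)
cell (1,3): code 0100 → (1.336,4.000)–(2.000,3.595)
cell (1,4): code 1110 → (1.000,4.279)–(1.336,4.000)
cell (1,6): code 1001 → (2.000,6.581)–(1.000,6.368)
cell (2,2): code 0100 → (2.798,3.000)–(3.000,2.844)
cell (2,3): code 1110 → (2.000,3.595)–(2.798,3.000)
cell (2,6): code 1001 → (3.000,6.188)–(2.000,6.581)
cell (3,2): code 0110 → (3.000,2.844)–(4.000,2.237)
cell (3,5): code 1011 → (4.000,5.675)–(3.346,6.000)
cell (3,6): code 0001 → (3.346,6.000)–(3.000,6.188)
cell (4,2): code 0110 → (4.000,2.237)–(5.000,2.202)
cell (4,5): code 1001 → (5.000,5.316)–(4.000,5.675)
cell (5,2): code 0010 → (5.000,2.202)–(5.996,3.000)
cell (5,3): code 0111 → (5.996,3.000)–(6.000,3.020)
cell (5,4): code 1011 → (6.000,4.264)–(5.451,5.000)
cell (5,5): code 0001 → (5.451,5.000)–(5.000,5.316)
cell (6,3): code 0010 → (6.000,3.020)–(6.137,4.000)
cell (6,4): code 0001 → (6.137,4.000)–(6.000,4.264)
total: 20 segments, chained into 1 closed loop(s), length Σ = 15.377040

segments=20 loops=1 length=15.377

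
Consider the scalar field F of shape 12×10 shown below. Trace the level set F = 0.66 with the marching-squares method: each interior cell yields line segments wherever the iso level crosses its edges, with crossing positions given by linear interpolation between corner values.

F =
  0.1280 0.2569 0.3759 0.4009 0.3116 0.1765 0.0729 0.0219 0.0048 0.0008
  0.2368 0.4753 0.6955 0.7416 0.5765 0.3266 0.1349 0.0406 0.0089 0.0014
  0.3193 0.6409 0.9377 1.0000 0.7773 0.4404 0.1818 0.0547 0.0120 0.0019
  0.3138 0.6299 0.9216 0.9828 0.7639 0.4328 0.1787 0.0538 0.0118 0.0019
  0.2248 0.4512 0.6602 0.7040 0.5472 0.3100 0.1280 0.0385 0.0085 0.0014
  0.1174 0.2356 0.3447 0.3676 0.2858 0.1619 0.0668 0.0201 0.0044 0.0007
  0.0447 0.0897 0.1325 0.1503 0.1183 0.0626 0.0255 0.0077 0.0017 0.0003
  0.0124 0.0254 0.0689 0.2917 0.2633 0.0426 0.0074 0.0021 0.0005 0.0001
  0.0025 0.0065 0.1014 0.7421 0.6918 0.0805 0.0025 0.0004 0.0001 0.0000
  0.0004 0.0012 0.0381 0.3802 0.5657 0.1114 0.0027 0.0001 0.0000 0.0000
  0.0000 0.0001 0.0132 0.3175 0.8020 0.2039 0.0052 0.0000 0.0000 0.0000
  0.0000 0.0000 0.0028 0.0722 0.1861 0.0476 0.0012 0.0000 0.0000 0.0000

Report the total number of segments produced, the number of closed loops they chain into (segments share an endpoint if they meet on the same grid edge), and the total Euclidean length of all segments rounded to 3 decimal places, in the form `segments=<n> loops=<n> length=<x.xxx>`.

cell (0,1): code 0100 → (0.889,2.000)–(1.000,1.839)
cell (0,2): code 1100 → (0.760,3.000)–(0.889,2.000)
cell (0,3): code 1000 → (1.000,3.494)–(0.760,3.000)
cell (1,1): code 0110 → (1.000,1.839)–(2.000,1.064)
cell (1,3): code 1101 → (1.416,4.000)–(1.000,3.494)
cell (1,4): code 1000 → (2.000,4.348)–(1.416,4.000)
cell (2,1): code 0110 → (2.000,1.064)–(3.000,1.103)
cell (2,4): code 1001 → (3.000,4.314)–(2.000,4.348)
cell (3,1): code 0110 → (3.000,1.103)–(4.000,1.999)
cell (3,3): code 1011 → (4.000,3.281)–(3.479,4.000)
cell (3,4): code 0001 → (3.479,4.000)–(3.000,4.314)
cell (4,1): code 0010 → (4.000,1.999)–(4.001,2.000)
cell (4,2): code 0011 → (4.001,2.000)–(4.131,3.000)
cell (4,3): code 0001 → (4.131,3.000)–(4.000,3.281)
cell (7,2): code 0100 → (7.818,3.000)–(8.000,2.872)
cell (7,3): code 1100 → (7.926,4.000)–(7.818,3.000)
cell (7,4): code 1000 → (8.000,4.052)–(7.926,4.000)
cell (8,2): code 0010 → (8.000,2.872)–(8.227,3.000)
cell (8,3): code 0011 → (8.227,3.000)–(8.252,4.000)
cell (8,4): code 0001 → (8.252,4.000)–(8.000,4.052)
cell (9,3): code 0100 → (9.399,4.000)–(10.000,3.707)
cell (9,4): code 1000 → (10.000,4.237)–(9.399,4.000)
cell (10,3): code 0010 → (10.000,3.707)–(10.231,4.000)
cell (10,4): code 0001 → (10.231,4.000)–(10.000,4.237)
total: 24 segments, chained into 3 closed loop(s), length Σ = 15.333133

segments=24 loops=3 length=15.333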